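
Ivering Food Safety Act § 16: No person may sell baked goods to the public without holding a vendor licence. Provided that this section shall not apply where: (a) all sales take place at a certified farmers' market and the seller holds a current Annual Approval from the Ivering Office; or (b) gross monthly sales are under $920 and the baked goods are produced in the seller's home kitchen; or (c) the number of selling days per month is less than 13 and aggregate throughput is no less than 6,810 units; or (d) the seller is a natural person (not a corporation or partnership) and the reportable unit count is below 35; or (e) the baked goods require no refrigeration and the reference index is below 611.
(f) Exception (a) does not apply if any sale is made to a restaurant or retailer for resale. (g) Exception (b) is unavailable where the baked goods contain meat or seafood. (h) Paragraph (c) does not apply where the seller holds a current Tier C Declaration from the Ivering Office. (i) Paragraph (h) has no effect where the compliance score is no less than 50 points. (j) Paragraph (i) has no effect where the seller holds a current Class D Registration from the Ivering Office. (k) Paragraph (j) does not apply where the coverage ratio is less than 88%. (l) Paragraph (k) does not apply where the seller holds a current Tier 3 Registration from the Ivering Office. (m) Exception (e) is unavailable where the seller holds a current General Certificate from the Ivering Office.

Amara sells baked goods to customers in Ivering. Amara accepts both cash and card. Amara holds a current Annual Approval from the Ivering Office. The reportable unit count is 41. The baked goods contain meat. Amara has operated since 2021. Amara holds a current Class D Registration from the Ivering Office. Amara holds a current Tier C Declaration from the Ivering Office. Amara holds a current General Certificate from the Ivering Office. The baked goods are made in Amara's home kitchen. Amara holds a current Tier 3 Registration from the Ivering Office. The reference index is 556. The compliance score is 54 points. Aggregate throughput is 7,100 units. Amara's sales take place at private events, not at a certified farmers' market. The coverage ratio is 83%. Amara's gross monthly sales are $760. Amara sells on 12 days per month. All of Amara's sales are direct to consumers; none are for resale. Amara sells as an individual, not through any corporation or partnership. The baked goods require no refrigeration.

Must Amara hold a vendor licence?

Exception (a) requires that all sales take place at a certified farmers' market; but sales are at private events, not a certified farmers' market, so (a) is unavailable.
Exception (b): gross monthly sales are $760, under the $920 limit; the baked goods are home-kitchen produced — every condition holds. But applying paragraph (g): (g) operates — the baked goods contain meat. (b) is therefore removed.
Exception (c)'s conditions are all satisfied: the number of selling days per month is 12, less than the 13 limit; aggregate throughput is 7,100 units, meeting the 6,810 units threshold. However, paragraphs (h)–(l) must be considered: (h) operates against (c): a current Tier C Declaration is held. (i) would limit (h) — the compliance score is 54 points, meeting the 50 points threshold — but (j) sets (i) aside: (j) operates against (i): a current Class D Registration is held. (k) operates (the coverage ratio is 83%, less than the 88% limit), but is set aside by (l): (l) operates against (k): a current Tier 3 Registration is held. (c) is therefore removed.
Exception (d) does not apply: the reportable unit count is 41, not below 35.
Exception (e) is satisfied on its face — the baked goods are shelf-stable; the reference index is 556, below the 611 limit. But: (m) operates against (e): a current General Certificate is held. (e) is therefore removed.
No exception is made out. Amara falls within the general rule.

Yes — Amara must hold a vendor licence.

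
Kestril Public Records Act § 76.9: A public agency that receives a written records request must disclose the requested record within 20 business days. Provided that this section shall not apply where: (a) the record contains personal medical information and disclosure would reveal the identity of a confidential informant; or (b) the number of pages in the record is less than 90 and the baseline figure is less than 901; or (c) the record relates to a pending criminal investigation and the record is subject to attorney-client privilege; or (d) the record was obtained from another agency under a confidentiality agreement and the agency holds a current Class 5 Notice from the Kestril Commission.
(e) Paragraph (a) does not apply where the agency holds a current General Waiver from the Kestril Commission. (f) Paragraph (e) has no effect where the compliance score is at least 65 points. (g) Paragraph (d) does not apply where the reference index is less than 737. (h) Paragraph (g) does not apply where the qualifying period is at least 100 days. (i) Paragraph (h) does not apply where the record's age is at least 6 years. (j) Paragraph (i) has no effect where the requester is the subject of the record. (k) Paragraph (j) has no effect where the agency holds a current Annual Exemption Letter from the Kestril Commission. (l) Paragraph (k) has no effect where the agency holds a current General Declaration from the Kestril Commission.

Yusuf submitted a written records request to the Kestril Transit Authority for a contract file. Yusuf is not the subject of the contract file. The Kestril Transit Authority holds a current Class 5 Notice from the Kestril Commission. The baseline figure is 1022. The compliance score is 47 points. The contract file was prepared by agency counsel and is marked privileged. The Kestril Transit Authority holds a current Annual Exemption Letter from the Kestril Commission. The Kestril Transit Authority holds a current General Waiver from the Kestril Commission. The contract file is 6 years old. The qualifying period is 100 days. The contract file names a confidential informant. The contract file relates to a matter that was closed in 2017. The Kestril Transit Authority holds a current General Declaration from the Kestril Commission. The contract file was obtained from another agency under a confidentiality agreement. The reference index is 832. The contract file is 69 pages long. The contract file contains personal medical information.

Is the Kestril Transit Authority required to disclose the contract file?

Exception (a): the contract file contains personal medical information; the contract file names a confidential informant — every condition holds. Turning to paragraphs (e)–(f): (e) operates against (a): a current General Waiver is held. (f) is not engaged (the compliance score is 47 points, short of 65 points), so (e) stands. Exception (a) does not apply.
Exception (b) does not apply: the baseline figure is 1,022, not less than 901.
Exception (c) fails — the contract file relates to a closed matter.
Exception (d)'s conditions are all satisfied: the contract file was obtained under a confidentiality agreement; a current Class 5 Notice is held. Applying paragraphs (g)–(l): (g) is not engaged — the reference index is 832, not less than 737. Exception (d) stands.

No — exception (d) applies; the Kestril Transit Authority is not required to disclose the contract file.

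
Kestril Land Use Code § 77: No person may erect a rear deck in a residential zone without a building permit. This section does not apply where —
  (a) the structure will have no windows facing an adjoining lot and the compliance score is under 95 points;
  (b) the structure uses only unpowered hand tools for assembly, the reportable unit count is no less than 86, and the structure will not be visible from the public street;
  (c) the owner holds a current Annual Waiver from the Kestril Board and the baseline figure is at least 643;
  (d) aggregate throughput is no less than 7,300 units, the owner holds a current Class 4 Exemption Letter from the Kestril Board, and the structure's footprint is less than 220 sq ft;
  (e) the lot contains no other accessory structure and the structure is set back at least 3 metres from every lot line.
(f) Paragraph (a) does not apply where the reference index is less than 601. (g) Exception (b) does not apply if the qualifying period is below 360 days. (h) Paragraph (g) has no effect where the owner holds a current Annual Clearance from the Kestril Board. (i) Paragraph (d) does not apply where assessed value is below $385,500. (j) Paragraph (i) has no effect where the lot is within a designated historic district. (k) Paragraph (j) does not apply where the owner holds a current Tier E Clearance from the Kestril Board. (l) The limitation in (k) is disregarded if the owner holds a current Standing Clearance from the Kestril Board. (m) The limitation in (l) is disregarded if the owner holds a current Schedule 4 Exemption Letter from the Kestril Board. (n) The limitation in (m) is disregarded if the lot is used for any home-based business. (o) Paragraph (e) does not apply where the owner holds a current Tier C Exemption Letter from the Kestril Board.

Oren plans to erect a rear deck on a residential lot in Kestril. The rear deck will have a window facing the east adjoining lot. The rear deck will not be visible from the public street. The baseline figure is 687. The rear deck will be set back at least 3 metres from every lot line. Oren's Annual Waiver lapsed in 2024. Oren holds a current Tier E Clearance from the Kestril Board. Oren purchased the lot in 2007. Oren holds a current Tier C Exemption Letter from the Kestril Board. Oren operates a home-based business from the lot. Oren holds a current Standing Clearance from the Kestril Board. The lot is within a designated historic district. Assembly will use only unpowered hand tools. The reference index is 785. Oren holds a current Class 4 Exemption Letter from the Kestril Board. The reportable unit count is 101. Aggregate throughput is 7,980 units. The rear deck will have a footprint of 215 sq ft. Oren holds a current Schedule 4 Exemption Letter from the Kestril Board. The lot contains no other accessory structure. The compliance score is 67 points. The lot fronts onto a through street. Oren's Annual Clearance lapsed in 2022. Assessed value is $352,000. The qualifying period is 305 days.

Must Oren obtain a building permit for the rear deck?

Exception (a) does not apply: a window faces an adjoining lot.
Exception (b): assembly uses only hand tools; the reportable unit count is 101, meeting the 86 threshold; the structure will not be visible from the street — every condition holds. But: (g) applies — the qualifying period is 305 days, below the 360 days limit. (h), which would lift (g), is inapplicable — the Annual Clearance is not current. So (b) is unavailable.
Exception (c) fails — there is no Annual Waiver in force.
All of (d)'s requirements are met (aggregate throughput is 7,980 units, meeting the 7,300 units threshold; a current Class 4 Exemption Letter is held; the structure's footprint is 215 sq ft, less than the 220 sq ft limit). Considering the limiting provisions: (i) would limit (d) — assessed value is $352,000, below the $385,500 limit — but (j) sets (i) aside: (j) operates against (i): the lot is in a historic district. (k) would limit (j) — a current Tier E Clearance is held — but (l) sets (k) aside: (l) operates against (k): a current Standing Clearance is held. (m) applies (a current Schedule 4 Exemption Letter is held), but is overridden by (n): (n) operates against (m): a home-based business operates on the lot. Exception (d) stands.
Exception (e) is satisfied on its face — the lot has no other accessory structure; the setback is at least 3 m on every side. But applying paragraph (o): (o) operates against (e): a current Tier C Exemption Letter is held. (e) is therefore removed.

No — exception (d) applies; Oren does not need a building permit.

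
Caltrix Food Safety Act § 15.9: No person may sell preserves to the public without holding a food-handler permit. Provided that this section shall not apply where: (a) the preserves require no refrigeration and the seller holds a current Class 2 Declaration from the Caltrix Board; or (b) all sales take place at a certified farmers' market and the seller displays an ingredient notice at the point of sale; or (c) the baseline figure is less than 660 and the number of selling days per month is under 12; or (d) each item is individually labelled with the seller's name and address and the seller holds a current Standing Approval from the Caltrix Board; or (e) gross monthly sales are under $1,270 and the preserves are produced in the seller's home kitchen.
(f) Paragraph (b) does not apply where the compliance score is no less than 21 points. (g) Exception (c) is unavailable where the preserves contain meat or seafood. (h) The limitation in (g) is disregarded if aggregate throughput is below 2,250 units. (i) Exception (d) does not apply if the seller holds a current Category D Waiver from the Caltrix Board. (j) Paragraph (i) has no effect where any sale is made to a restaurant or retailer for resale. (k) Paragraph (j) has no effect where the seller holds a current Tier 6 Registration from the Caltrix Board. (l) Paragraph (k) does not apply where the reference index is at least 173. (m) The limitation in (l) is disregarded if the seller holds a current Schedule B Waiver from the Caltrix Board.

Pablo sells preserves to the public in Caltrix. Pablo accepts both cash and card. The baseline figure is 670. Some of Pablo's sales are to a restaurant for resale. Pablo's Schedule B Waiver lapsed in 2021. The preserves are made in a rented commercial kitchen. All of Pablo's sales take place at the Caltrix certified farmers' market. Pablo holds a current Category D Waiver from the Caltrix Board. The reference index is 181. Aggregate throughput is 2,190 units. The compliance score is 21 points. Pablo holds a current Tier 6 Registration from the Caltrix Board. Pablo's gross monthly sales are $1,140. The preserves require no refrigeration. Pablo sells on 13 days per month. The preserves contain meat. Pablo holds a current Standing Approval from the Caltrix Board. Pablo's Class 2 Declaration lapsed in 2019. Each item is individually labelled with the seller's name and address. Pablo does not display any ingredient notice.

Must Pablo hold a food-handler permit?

Exception (a) requires that the seller holds a current Class 2 Declaration from the Caltrix Board; but there is no Class 2 Declaration in force, so (a) is unavailable.
Exception (b) does not apply: no ingredient notice is displayed.
Exception (c) does not apply: the baseline figure is 670, not less than 660.
Exception (d): items are individually labelled; a current Standing Approval is held — every condition holds. Considering the limiting provisions: (i) is triggered (a current Category D Waiver is held), but is displaced by (j): (j) operates against (i): some sales are to a restaurant for resale. (k) would limit (j) — a current Tier 6 Registration is held — but (l) sets (k) aside: (l) operates against (k): the reference index is 181, meeting the 173 threshold. (m) is not engaged (there is no Schedule B Waiver in force), so (l) stands. Exception (d) stands.
Exception (e) requires that the preserves are produced in the seller's home kitchen; but the preserves are made in a commercial kitchen, not a home kitchen, so (e) is unavailable.

No — exception (d) applies; Pablo is not required to hold a food-handler permit.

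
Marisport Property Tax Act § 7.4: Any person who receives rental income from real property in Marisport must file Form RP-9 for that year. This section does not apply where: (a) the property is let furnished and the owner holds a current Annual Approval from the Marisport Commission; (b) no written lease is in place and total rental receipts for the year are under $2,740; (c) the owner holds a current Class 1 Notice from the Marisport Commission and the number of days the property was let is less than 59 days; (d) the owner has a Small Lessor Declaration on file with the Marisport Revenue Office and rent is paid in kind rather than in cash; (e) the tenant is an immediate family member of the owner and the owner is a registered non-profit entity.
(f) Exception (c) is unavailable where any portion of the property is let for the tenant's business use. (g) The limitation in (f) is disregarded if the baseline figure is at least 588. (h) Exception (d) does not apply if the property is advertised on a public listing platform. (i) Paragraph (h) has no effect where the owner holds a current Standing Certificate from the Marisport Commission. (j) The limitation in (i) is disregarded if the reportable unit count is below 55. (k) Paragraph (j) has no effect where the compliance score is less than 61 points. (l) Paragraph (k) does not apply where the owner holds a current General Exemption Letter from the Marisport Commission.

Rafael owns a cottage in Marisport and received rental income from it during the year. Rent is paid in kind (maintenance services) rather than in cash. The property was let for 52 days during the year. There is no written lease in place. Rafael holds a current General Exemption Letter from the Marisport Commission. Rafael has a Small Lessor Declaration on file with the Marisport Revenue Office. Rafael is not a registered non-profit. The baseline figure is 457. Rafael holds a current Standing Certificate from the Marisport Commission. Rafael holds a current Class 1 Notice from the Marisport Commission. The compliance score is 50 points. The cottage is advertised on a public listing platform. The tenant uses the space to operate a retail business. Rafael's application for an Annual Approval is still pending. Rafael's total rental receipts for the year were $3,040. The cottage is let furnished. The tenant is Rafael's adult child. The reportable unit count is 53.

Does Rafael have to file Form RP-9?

Yes — Rafael must file Form RP-9.

Exception (a) does not apply: no current Annual Approval is held.
Exception (b) does not apply: total rental receipts for the year are $3,040, not under $2,740.
Exception (c)'s conditions are all satisfied: a current Class 1 Notice is held; the number of days the property was let is 52 days, less than the 59 days limit. However, paragraphs (f)–(g) must be considered: (f) is triggered — the space is let for business use. (g), which would lift (f), is not triggered — the baseline figure is 457, short of 588. So (c) is unavailable.
Exception (d)'s conditions are all satisfied: a Small Lessor Declaration is on file; rent is paid in kind. But applying paragraphs (h)–(l): (h) operates against (d): the property is publicly advertised. (i) would limit (h) — a current Standing Certificate is held — but (j) sets (i) aside: (j) operates — the reportable unit count is 53, below the 55 limit. (k) operates (the compliance score is 50 points, less than the 61 points limit), but is overridden by (l): (l) operates against (k): a current General Exemption Letter is held. So (d) is unavailable.
Exception (e) does not apply: Rafael is not a registered non-profit.
None of the exceptions is available; § 7.4 applies in full.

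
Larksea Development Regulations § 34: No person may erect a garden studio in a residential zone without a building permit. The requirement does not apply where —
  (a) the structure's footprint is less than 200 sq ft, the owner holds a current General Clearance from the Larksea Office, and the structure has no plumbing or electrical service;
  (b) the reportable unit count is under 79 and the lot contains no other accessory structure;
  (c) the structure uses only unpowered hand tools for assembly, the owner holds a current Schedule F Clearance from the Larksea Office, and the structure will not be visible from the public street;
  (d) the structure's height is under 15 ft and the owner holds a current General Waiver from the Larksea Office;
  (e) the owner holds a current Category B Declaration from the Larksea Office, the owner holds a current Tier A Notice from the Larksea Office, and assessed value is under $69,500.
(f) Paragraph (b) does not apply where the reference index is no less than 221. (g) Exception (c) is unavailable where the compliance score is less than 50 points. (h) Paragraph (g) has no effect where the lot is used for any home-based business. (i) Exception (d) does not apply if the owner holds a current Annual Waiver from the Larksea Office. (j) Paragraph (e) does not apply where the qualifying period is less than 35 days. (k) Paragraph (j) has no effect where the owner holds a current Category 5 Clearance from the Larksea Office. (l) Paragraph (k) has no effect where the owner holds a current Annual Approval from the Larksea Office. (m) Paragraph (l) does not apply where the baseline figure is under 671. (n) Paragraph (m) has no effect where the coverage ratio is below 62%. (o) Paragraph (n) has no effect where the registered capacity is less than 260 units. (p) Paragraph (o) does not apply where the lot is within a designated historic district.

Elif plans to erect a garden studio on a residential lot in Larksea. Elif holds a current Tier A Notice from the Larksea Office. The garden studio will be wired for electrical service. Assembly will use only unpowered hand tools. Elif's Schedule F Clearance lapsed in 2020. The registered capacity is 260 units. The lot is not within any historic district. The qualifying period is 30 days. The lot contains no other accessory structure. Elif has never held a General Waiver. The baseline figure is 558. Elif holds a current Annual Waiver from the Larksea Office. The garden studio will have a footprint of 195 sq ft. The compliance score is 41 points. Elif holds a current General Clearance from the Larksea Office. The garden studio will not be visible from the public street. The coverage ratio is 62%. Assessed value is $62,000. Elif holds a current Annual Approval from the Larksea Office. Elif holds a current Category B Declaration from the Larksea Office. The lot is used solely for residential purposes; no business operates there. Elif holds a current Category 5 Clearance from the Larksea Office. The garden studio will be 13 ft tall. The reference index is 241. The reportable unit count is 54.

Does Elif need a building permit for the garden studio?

Exception (a) requires that the structure has no plumbing or electrical service; but electrical service is planned, so (a) is unavailable.
Exception (b) is satisfied on its face — the reportable unit count is 54, under the 79 limit; the lot has no other accessory structure. However, paragraph (f) must be considered: (f) operates against (b): the reference index is 241, meeting the 221 threshold. So (b) is unavailable.
Exception (c) requires that the owner holds a current Schedule F Clearance from the Larksea Office; but the Schedule F Clearance is not current, so (c) is unavailable.
Exception (d) requires that the owner holds a current General Waiver from the Larksea Office; but there is no General Waiver in force, so (d) is unavailable.
Exception (e): a current Category B Declaration is held; a current Tier A Notice is held; assessed value is $62,000, under the $69,500 limit — every condition holds. Considering the limiting provisions: (j) is triggered (the qualifying period is 30 days, less than the 35 days limit), but is overridden by (k): (k) operates against (j): a current Category 5 Clearance is held. (l) operates (a current Annual Approval is held), but is displaced by (m): (m) is triggered — the baseline figure is 558, under the 671 limit. (n), which would lift (m), does not operate here — the coverage ratio is 62%, not below 62%. So (e) applies.

No — exception (e) applies; Elif does not need a building permit.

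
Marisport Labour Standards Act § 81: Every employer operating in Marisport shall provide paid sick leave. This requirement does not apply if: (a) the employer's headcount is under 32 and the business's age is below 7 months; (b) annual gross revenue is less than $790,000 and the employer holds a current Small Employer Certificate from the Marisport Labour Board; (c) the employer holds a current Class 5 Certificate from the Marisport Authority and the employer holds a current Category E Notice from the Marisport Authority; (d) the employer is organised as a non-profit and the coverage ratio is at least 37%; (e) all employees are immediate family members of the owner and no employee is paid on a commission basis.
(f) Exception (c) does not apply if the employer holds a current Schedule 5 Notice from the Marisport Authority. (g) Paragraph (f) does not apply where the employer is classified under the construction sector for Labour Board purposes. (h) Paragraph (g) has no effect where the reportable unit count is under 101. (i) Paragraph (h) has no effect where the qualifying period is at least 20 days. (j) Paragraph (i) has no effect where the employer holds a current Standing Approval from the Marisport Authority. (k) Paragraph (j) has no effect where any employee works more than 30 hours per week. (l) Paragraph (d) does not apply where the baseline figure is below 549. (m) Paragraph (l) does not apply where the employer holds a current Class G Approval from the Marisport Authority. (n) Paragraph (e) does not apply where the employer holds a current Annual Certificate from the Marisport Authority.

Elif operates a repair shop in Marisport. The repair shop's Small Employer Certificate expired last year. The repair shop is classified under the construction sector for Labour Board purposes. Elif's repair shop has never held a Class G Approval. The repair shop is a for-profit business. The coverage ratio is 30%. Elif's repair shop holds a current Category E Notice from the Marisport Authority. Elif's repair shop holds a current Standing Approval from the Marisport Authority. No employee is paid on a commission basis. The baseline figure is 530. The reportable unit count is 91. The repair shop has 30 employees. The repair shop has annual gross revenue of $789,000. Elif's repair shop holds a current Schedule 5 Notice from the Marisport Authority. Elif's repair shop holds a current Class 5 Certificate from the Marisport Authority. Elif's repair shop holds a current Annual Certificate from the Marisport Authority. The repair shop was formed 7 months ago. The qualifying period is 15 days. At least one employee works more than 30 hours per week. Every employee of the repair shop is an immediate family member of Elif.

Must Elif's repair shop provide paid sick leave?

Yes — Elif's repair shop must provide paid sick leave.

Exception (a) fails — the business's age is 7 months, not below 7 months.
Exception (b) requires that the employer holds a current Small Employer Certificate from the Marisport Labour Board; but the Small Employer Certificate has expired, so (b) is unavailable.
Exception (c)'s conditions are all satisfied: a current Class 5 Certificate is held; a current Category E Notice is held. But applying paragraphs (f)–(k): (f) operates against (c): a current Schedule 5 Notice is held. (g) would limit (f) — the repair shop is classified under the construction sector — but (h) sets (g) aside: (h) operates against (g): the reportable unit count is 91, under the 101 limit. (i) does not operate here (the qualifying period is 15 days, short of 20 days), so (h) stands. Exception (c) does not apply.
Exception (d) requires that the employer is organised as a non-profit; but the employer is for-profit, so (d) is unavailable.
All of (e)'s requirements are met (every employee is an immediate family member; no employee is paid on commission). But applying paragraph (n): (n) operates against (e): a current Annual Certificate is held. Exception (e) does not apply.
None of the exceptions is available; § 81 applies in full.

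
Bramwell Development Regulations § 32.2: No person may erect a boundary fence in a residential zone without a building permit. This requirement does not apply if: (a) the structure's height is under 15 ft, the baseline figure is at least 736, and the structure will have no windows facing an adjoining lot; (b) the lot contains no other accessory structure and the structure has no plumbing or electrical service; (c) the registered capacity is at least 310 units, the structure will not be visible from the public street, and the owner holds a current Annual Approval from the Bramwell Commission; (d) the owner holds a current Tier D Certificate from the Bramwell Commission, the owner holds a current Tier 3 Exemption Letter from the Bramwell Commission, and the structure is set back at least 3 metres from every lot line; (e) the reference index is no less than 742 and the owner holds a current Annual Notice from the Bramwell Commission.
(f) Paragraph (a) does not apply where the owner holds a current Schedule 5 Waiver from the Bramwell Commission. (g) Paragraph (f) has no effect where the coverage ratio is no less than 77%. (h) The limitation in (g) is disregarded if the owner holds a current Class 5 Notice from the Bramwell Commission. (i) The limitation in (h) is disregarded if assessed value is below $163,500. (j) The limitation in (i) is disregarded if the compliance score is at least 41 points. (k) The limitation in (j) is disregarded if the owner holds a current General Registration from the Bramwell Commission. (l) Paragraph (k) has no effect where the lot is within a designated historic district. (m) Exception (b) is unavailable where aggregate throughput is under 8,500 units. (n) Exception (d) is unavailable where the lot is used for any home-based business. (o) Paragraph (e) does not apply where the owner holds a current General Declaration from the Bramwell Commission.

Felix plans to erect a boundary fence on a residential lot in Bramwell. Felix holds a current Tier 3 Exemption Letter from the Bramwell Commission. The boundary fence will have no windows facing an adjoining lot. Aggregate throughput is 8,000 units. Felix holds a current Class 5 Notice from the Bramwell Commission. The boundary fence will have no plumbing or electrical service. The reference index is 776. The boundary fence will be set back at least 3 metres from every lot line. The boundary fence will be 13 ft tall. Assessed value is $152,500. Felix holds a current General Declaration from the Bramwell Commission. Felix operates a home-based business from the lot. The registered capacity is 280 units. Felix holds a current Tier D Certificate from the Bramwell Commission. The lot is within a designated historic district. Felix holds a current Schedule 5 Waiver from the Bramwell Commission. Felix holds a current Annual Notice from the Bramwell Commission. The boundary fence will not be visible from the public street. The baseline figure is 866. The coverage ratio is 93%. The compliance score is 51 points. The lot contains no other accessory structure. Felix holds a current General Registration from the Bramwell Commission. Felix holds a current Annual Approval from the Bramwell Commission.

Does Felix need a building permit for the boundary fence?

Exception (a)'s conditions are all satisfied: the structure's height is 13 ft, under the 15 ft limit; the baseline figure is 866, meeting the 736 threshold; no windows face an adjoining lot. But applying paragraphs (f)–(l): (f) operates against (a): a current Schedule 5 Waiver is held. (g) would limit (f) — the coverage ratio is 93%, meeting the 77% threshold — but (h) sets (g) aside: (h) operates against (g): a current Class 5 Notice is held. (i) would limit (h) — assessed value is $152,500, below the $163,500 limit — but (j) sets (i) aside: (j) is triggered — the compliance score is 51 points, meeting the 41 points threshold. (k) would limit (j) — a current General Registration is held — but (l) sets (k) aside: (l) is triggered — the lot is in a historic district. (a) is therefore removed.
Exception (b): the lot has no other accessory structure; there is no plumbing or electrical service — every condition holds. But: (m) operates against (b): aggregate throughput is 8,000 units, under the 8,500 units limit. Exception (b) does not apply.
Exception (c) does not apply: the registered capacity is 280 units, short of 310 units.
Exception (d): a current Tier D Certificate is held; a current Tier 3 Exemption Letter is held; the setback is at least 3 m on every side — every condition holds. But applying paragraph (n): (n) applies — a home-based business operates on the lot. (d) is therefore removed.
All of (e)'s requirements are met (the reference index is 776, meeting the 742 threshold; a current Annual Notice is held). Turning to paragraph (o): (o) operates — a current General Declaration is held. (e) is therefore removed.
Every exception is unavailable, so the rule governs.

Yes — Felix must obtain a building permit.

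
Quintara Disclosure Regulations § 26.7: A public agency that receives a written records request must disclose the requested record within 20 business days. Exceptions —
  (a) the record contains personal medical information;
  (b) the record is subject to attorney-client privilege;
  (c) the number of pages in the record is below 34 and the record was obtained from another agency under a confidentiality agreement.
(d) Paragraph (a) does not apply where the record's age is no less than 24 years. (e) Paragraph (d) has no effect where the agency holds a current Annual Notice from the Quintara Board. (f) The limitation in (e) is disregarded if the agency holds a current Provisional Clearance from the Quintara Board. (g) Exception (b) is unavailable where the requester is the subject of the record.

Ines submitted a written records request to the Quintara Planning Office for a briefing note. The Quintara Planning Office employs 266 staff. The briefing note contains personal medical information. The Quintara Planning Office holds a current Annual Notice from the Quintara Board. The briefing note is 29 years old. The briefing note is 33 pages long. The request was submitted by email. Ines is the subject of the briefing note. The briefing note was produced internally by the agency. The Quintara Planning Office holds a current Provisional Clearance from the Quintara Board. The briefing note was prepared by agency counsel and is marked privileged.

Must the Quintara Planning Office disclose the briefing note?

Exception (a): the briefing note contains personal medical information — every condition holds. But: (d) is engaged — the record's age is 29 years, meeting the 24 years threshold. (e) applies (a current Annual Notice is held), but is set aside by (f): (f) is engaged — a current Provisional Clearance is held. So (a) is unavailable.
All of (b)'s requirements are met (the briefing note is privileged). However, paragraph (g) must be considered: (g) operates against (b): Ines is the subject of the briefing note. Exception (b) does not apply.
Exception (c) fails — the briefing note was produced internally.
No exception is made out. the Quintara Planning Office falls within the general rule.

Yes — the Quintara Planning Office must disclose the briefing note.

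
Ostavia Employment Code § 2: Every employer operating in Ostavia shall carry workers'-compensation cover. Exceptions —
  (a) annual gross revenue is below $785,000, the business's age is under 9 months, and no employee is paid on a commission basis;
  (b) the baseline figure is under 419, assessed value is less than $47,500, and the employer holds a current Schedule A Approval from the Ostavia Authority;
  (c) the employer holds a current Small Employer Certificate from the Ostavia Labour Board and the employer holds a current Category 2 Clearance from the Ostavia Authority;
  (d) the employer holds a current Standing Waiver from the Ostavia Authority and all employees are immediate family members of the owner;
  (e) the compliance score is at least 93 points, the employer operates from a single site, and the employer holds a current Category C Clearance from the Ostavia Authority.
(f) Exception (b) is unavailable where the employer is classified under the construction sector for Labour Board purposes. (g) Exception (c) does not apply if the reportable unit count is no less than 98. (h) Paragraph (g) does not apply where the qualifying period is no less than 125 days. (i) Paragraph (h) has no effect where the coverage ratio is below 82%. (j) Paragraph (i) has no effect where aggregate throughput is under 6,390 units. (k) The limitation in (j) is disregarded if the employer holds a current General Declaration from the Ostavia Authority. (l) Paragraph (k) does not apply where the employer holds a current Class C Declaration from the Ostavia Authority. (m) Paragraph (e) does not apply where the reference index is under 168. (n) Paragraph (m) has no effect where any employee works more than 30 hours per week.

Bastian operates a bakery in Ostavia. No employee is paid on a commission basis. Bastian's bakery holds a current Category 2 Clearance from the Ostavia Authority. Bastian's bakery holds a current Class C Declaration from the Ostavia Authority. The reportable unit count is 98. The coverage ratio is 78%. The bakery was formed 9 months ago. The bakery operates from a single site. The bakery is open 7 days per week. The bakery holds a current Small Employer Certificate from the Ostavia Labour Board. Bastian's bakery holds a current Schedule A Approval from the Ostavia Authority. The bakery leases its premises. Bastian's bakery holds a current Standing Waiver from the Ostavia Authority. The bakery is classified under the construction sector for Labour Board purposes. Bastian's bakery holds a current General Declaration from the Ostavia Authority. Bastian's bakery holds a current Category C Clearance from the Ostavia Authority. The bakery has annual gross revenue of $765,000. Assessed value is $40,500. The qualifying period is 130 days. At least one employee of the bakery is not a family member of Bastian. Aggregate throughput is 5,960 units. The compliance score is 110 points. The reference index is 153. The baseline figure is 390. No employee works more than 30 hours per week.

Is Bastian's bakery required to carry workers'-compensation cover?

Exception (a) requires that the business's age is under 9 months; but the business's age is 9 months, not under 9 months, so (a) is unavailable.
Exception (b) is satisfied on its face — the baseline figure is 390, under the 419 limit; assessed value is $40,500, less than the $47,500 limit; a current Schedule A Approval is held. But: (f) operates against (b): the bakery is classified under the construction sector. (b) is therefore removed.
All of (c)'s requirements are met (a current Small Employer Certificate is held; a current Category 2 Clearance is held). Considering the limiting provisions: (g) applies (the reportable unit count is 98, meeting the 98 threshold), but yields to (h): (h) operates — the qualifying period is 130 days, meeting the 125 days threshold. (i) applies (the coverage ratio is 78%, below the 82% limit), but is set aside by (j): (j) is triggered — aggregate throughput is 5,960 units, under the 6,390 units limit. (k) would limit (j) — a current General Declaration is held — but (l) sets (k) aside: (l) operates against (k): a current Class C Declaration is held. So (c) applies.
Exception (d) does not apply: at least one employee is not a family member.
Exception (e) is satisfied on its face — the compliance score is 110 points, meeting the 93 points threshold; the employer operates from a single site; a current Category C Clearance is held. But applying paragraphs (m)–(n): (m) is triggered — the reference index is 153, under the 168 limit. (n) is not triggered (no employee exceeds 30 hours/week), so (m) stands. (e) is therefore removed.

No — exception (c) applies; Bastian's bakery is not required to carry workers'-compensation cover.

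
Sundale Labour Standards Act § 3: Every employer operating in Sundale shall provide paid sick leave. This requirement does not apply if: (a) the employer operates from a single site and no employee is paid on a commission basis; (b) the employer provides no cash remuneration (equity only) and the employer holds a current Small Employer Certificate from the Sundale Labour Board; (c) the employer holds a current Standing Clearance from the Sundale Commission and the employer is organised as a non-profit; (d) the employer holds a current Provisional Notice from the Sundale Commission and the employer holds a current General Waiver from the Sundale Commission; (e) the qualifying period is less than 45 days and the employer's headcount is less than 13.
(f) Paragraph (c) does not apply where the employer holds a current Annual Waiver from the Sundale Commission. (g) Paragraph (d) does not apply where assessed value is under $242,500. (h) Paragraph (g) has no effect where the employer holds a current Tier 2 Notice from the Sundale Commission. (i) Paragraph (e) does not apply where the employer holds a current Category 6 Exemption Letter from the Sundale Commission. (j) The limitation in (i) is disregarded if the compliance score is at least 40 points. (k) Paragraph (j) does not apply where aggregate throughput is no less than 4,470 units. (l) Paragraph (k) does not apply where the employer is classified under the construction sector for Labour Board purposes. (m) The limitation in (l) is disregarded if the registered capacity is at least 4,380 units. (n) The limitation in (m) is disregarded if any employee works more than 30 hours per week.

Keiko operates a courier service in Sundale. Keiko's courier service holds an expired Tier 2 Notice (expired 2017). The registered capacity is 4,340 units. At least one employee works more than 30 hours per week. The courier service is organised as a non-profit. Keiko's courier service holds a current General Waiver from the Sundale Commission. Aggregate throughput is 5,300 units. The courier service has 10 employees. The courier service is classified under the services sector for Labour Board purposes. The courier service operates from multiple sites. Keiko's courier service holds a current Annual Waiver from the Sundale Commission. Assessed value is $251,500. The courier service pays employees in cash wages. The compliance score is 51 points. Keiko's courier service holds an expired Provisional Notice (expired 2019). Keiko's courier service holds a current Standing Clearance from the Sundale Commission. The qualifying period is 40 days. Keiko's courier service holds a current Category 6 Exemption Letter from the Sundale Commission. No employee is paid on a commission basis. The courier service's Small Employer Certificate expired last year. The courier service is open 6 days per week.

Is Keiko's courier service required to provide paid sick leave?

Yes — Keiko's courier service must provide paid sick leave.

Exception (a) fails — the employer operates from multiple sites.
Exception (b) does not apply: employees are paid cash wages.
Exception (c): a current Standing Clearance is held; the employer is a non-profit — every condition holds. But applying paragraph (f): (f) is engaged — a current Annual Waiver is held. So (c) is unavailable.
Exception (d) requires that the employer holds a current Provisional Notice from the Sundale Commission; but no current Provisional Notice is held, so (d) is unavailable.
Exception (e): the qualifying period is 40 days, less than the 45 days limit; the employer's headcount is 10, less than the 13 limit — every condition holds. But: (i) operates against (e): a current Category 6 Exemption Letter is held. (j) operates (the compliance score is 51 points, meeting the 40 points threshold), but is overridden by (k): (k) applies — aggregate throughput is 5,300 units, meeting the 4,470 units threshold. (l) is inapplicable (the courier service is classified under the services sector), so (k) stands. (e) is therefore removed.
Every exception is unavailable, so the rule governs.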